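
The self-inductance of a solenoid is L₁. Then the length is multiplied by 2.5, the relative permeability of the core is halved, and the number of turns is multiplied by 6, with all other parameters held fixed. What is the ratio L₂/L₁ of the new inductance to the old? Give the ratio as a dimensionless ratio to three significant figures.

For a solenoid, L ∝ μᵣN²A/ℓ.
L₂/L₁ = (2.5)^-1 × (0.5) × (6)^2 = 7.20.

L₂/L₁ = 7.20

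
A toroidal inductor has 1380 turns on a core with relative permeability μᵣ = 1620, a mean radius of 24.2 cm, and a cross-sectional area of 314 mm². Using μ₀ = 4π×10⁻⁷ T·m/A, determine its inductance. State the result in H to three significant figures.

L ≈ 0.801 H

For a thin toroid, L = μ₀μᵣN²A/(2πR).
L = (4π×10⁻⁷)(1620)(1380)²(3.140×10^-4) / (2π×0.242 m) = 0.8006 H.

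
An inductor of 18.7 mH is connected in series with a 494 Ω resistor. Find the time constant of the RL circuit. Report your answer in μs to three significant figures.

τ = L/R = (1.870×10^-2 H)/(494 Ω) = 3.785×10^-5 s.

τ ≈ 37.9 μs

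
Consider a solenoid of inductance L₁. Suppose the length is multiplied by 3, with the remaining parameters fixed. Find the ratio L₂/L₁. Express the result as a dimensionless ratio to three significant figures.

For a solenoid, L ∝ μᵣN²A/ℓ.
L₂/L₁ = (3)^-1 = 0.333.

L₂/L₁ = 0.333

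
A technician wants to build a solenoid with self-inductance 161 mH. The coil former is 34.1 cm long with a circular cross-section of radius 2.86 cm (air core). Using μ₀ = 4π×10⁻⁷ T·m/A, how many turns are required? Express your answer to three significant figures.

N ≈ 4120 turns

A = πr² = π(2.860×10^-2 m)² = 2.570×10^-3 m².
From L = μ₀N²A/ℓ, N = √(Lℓ / (μ₀A)).
N = √[(0.161)(0.341) / ((4π×10⁻⁷)×2.570×10^-3)] = √(1.700×10^7) ≈ 4123.3.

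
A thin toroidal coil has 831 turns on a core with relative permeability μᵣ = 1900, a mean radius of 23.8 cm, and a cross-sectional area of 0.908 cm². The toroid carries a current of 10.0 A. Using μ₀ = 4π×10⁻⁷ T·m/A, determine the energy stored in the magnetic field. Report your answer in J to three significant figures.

U ≈ 5.01 J

L = μ₀μᵣN²A/(2πR) = (4π×10⁻⁷)(1900)(831)²(9.080×10^-5)/(2π×0.238) = 0.1001 H.
U = ½LI² = ½(0.1001)(10.0)² = 5.006 J.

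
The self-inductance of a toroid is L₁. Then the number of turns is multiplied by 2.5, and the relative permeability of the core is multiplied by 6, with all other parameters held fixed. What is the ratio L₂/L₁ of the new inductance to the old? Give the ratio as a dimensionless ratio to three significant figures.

For a toroid, L ∝ μᵣN²A/R.
L₂/L₁ = (2.5)^2 × (6) = 37.5.

L₂/L₁ = 37.5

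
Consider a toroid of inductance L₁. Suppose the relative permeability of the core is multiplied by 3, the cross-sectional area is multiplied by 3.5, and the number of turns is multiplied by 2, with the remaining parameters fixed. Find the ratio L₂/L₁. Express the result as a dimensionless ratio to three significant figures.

L₂/L₁ = 42.0

For a toroid, L ∝ μᵣN²A/R.
L₂/L₁ = (3) × (3.5) × (2)^2 = 42.0.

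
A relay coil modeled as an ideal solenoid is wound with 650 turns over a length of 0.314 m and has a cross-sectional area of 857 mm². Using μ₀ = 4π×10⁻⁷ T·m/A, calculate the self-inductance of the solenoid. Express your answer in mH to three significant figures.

L ≈ 1.45 mH

A = 857 mm² = 8.570×10^-4 m².
For a long solenoid, L = μ₀N²A/ℓ.
L = (4π×10⁻⁷)(650)²(8.570×10^-4)/(0.314 m) = 1.449×10^-3 H.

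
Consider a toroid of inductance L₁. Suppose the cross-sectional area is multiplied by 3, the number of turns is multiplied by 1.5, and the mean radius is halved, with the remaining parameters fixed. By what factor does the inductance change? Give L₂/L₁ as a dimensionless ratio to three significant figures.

For a toroid, L ∝ μᵣN²A/R.
L₂/L₁ = (3) × (1.5)^2 × (0.5)^-1 = 13.5.

L₂/L₁ = 13.5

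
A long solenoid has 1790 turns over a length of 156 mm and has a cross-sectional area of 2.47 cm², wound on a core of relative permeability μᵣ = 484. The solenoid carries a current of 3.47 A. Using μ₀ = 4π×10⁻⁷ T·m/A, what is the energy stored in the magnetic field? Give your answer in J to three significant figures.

U ≈ 18.6 J

A = 2.47 cm² = 2.470×10^-4 m².
L = μ₀μᵣN²A/ℓ = (4π×10⁻⁷)(484)(1790)²(2.470×10^-4)/(0.156) = 3.086 H.
U = ½LI² = ½(3.086)(3.47)² = 18.58 J.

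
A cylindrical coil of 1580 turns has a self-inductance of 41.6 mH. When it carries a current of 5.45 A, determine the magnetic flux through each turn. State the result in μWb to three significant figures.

Φ_B ≈ 143 μWb

From L = NΦ_B/I, the flux per turn is Φ_B = LI/N.
Φ_B = (4.160×10^-2 H)(5.45 A)/1580 = 1.4349×10^-4 Wb.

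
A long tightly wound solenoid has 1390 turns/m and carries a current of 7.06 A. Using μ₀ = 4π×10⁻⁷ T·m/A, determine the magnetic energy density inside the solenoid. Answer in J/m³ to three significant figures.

B = μ₀nI = (4π×10⁻⁷)(1.390×10^3)(7.06) = 1.233×10^-2 T.
u = B²/(2μ₀) = (1.233×10^-2)²/(2×4π×10⁻⁷) = 60.51 J/m³.

u ≈ 60.5 J/m³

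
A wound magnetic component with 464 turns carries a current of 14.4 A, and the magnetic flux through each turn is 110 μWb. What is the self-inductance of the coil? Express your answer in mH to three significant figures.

L ≈ 3.54 mH

Self-inductance is defined by L = NΦ_B/I (flux linkage over current).
L = (464)(1.100×10^-4 Wb)/(14.4 A) = 3.544×10^-3 H.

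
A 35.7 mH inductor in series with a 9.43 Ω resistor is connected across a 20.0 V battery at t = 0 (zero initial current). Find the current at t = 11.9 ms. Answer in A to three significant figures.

τ = L/R = 3.570×10^-2/9.43 = 3.786×10^-3 s; final current I_∞ = ε/R = 20.0/9.43 = 2.121 A.
I(t) = I_∞(1 − e^(−t/τ)) with t/τ = 3.143.
I = (2.121)(1 − e^(−3.143)) = 2.029 A.

I ≈ 2.03 A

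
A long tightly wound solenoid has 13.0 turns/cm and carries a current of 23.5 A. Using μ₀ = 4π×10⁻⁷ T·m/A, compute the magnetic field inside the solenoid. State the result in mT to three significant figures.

B ≈ 38.4 mT

Inside a long solenoid, B = μ₀nI.
B = (4π×10⁻⁷)(1.300×10^3 m⁻¹)(23.5 A) = 3.839×10^-2 T.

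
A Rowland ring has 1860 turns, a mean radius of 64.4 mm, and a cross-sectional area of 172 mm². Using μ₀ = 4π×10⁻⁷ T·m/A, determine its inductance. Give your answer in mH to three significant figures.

For a thin toroid, L = μ₀N²A/(2πR).
L = (4π×10⁻⁷)(1860)²(1.720×10^-4) / (2π×6.440×10^-2 m) = 1.848×10^-3 H.

L ≈ 1.85 mH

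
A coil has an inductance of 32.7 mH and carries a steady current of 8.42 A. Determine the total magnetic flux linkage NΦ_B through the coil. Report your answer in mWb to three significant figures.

From L = NΦ_B/I, the flux linkage is NΦ_B = LI.
NΦ_B = (3.270×10^-2 H)(8.42 A) = 0.2753 Wb.

NΦ_B ≈ 275 mWb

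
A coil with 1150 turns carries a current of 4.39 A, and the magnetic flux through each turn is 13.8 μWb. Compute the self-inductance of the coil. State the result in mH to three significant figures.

L ≈ 3.62 mH

Self-inductance is defined by L = NΦ_B/I (flux linkage over current).
L = (1150)(1.380×10^-5 Wb)/(4.39 A) = 3.615×10^-3 H.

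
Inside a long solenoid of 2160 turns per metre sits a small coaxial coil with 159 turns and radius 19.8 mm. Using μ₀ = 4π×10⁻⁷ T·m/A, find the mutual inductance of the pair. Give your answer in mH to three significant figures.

M ≈ 0.532 mH

The outer solenoid produces a uniform field B₁ = μ₀n₁I₁ across the inner coil,
so the flux linkage is N₂Φ = N₂B₁A₂ = μ₀n₁N₂A₂·I₁, giving M = μ₀n₁N₂A₂.
A₂ = πr² = π(1.980×10^-2 m)² = 1.232×10^-3 m².
M = (4π×10⁻⁷)(2160)(159)(1.232×10^-3) = 5.315×10^-4 H.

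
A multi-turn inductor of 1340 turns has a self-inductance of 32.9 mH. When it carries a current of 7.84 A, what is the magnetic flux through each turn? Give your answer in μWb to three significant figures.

Φ_B ≈ 192 μWb

From L = NΦ_B/I, the flux per turn is Φ_B = LI/N.
Φ_B = (3.290×10^-2 H)(7.84 A)/1340 = 1.9249×10^-4 Wb.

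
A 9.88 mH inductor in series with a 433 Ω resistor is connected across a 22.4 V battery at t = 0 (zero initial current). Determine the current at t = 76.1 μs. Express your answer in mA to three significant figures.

I ≈ 49.9 mA

τ = L/R = 9.880×10^-3/433 = 2.282×10^-5 s; final current I_∞ = ε/R = 22.4/433 = 5.173×10^-2 A.
I(t) = I_∞(1 − e^(−t/τ)) with t/τ = 3.335.
I = (5.173×10^-2)(1 − e^(−3.335)) = 4.989×10^-2 A.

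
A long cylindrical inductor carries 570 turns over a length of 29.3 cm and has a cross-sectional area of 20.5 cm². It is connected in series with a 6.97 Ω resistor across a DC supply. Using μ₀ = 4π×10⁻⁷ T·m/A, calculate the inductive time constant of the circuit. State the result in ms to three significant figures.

A = 20.5 cm² = 2.050×10^-3 m².
L = μ₀N²A/ℓ = (4π×10⁻⁷)(570)²(2.050×10^-3)/(0.293) = 2.857×10^-3 H.
τ = L/R = (2.857×10^-3)/(6.97) = 4.098×10^-4 s.

τ ≈ 0.410 ms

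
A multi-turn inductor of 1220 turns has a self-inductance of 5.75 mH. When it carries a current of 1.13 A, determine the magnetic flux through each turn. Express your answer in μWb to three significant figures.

Φ_B ≈ 5.33 μWb

From L = NΦ_B/I, the flux per turn is Φ_B = LI/N.
Φ_B = (5.750×10^-3 H)(1.13 A)/1220 = 5.326×10^-6 Wb.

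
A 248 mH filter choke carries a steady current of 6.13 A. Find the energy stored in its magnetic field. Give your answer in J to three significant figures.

U ≈ 4.66 J

Stored magnetic energy: U = ½LI².
U = ½(0.248 H)(6.13 A)² = 4.66 J.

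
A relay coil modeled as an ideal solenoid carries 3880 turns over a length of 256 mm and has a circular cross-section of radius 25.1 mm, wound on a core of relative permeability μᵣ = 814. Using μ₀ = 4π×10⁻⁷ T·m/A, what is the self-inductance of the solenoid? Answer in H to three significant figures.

L ≈ 119 H

A = πr² = π(2.510×10^-2 m)² = 1.979×10^-3 m².
For a long solenoid, L = μ₀μᵣN²A/ℓ.
L = (4π×10⁻⁷)(814)(3880)²(1.979×10^-3)/(0.256 m) = 119.1 H.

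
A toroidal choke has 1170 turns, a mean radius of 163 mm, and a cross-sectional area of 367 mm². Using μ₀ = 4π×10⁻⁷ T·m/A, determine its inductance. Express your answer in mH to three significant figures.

For a thin toroid, L = μ₀N²A/(2πR).
L = (4π×10⁻⁷)(1170)²(3.670×10^-4) / (2π×0.163 m) = 6.164×10^-4 H.

L ≈ 0.616 mH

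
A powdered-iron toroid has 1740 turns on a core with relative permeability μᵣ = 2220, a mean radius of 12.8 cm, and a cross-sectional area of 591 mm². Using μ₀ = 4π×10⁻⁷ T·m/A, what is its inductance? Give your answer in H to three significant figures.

For a thin toroid, L = μ₀μᵣN²A/(2πR).
L = (4π×10⁻⁷)(2220)(1740)²(5.910×10^-4) / (2π×0.128 m) = 6.207 H.

L ≈ 6.21 H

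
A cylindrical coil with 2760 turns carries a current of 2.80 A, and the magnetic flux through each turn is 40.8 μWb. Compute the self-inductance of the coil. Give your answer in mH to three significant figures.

L ≈ 40.2 mH

Self-inductance is defined by L = NΦ_B/I (flux linkage over current).
L = (2760)(4.080×10^-5 Wb)/(2.80 A) = 4.022×10^-2 H.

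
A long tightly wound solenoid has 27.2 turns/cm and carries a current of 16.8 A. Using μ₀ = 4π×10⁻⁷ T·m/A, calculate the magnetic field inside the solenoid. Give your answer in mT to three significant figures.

B ≈ 57.4 mT

Inside a long solenoid, B = μ₀nI.
B = (4π×10⁻⁷)(2.720×10^3 m⁻¹)(16.8 A) = 5.742×10^-2 T.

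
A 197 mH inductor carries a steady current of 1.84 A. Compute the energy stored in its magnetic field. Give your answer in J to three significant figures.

U ≈ 0.333 J

Stored magnetic energy: U = ½LI².
U = ½(0.197 H)(1.84 A)² = 0.33348 J.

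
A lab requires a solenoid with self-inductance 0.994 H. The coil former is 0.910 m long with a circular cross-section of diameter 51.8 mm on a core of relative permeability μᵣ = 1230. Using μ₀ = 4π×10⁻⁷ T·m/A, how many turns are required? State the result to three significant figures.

N ≈ 527 turns

A = π(d/2)² = π(2.590×10^-2 m)² = 2.107×10^-3 m².
From L = μ₀μᵣN²A/ℓ, N = √(Lℓ / (μ₀μᵣA)).
N = √[(0.994)(0.91) / ((4π×10⁻⁷)(1230)×2.107×10^-3)] = √(2.777×10^5) ≈ 527.0.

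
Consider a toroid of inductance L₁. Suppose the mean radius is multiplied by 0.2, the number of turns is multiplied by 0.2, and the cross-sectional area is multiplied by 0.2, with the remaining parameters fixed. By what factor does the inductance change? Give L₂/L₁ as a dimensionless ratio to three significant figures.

L₂/L₁ = 0.0400

For a toroid, L ∝ μᵣN²A/R.
L₂/L₁ = (0.2)^-1 × (0.2)^2 × (0.2) = 0.0400.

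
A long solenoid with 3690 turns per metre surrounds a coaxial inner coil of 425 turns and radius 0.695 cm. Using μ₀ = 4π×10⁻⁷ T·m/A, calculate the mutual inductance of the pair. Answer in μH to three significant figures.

The outer solenoid produces a uniform field B₁ = μ₀n₁I₁ across the inner coil,
so the flux linkage is N₂Φ = N₂B₁A₂ = μ₀n₁N₂A₂·I₁, giving M = μ₀n₁N₂A₂.
A₂ = πr² = π(6.950×10^-3 m)² = 1.517×10^-4 m².
M = (4π×10⁻⁷)(3690)(425)(1.517×10^-4) = 2.991×10^-4 H.

M ≈ 299 μH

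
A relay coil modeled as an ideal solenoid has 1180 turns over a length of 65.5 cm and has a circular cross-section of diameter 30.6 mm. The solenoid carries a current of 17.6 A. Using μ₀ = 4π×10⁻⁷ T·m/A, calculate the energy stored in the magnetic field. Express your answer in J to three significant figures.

A = π(d/2)² = π(1.530×10^-2 m)² = 7.354×10^-4 m².
L = μ₀N²A/ℓ = (4π×10⁻⁷)(1180)²(7.354×10^-4)/(0.655) = 1.9646×10^-3 H.
U = ½LI² = ½(1.9646×10^-3)(17.6)² = 0.3043 J.

U ≈ 0.304 J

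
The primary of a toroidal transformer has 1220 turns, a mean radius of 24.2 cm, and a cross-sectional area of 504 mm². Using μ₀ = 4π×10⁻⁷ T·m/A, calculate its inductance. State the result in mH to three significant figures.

For a thin toroid, L = μ₀N²A/(2πR).
L = (4π×10⁻⁷)(1220)²(5.040×10^-4) / (2π×0.242 m) = 6.200×10^-4 H.

L ≈ 0.620 mH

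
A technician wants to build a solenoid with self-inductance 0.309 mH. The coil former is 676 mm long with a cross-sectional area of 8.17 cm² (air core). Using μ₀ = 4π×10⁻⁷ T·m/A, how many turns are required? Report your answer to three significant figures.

A = 8.17 cm² = 8.170×10^-4 m².
From L = μ₀N²A/ℓ, N = √(Lℓ / (μ₀A)).
N = √[(3.090×10^-4)(0.676) / ((4π×10⁻⁷)×8.170×10^-4)] = √(2.0346×10^5) ≈ 451.1.

N ≈ 451 turns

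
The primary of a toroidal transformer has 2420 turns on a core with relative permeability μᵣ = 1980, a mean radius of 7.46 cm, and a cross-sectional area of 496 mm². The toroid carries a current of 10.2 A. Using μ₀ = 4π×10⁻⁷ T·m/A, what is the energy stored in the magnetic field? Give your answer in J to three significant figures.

U ≈ 802 J

L = μ₀μᵣN²A/(2πR) = (4π×10⁻⁷)(1980)(2420)²(4.960×10^-4)/(2π×7.460×10^-2) = 15.42 H.
U = ½LI² = ½(15.42)(10.2)² = 802.1 J.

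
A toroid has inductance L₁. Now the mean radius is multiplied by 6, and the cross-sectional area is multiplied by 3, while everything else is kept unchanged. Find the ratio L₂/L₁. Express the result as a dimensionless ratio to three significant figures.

L₂/L₁ = 0.500

For a toroid, L ∝ μᵣN²A/R.
L₂/L₁ = (6)^-1 × (3) = 0.500.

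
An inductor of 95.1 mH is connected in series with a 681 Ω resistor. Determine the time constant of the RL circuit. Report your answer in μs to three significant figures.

τ = L/R = (9.510×10^-2 H)/(681 Ω) = 1.396×10^-4 s.

τ ≈ 140 μs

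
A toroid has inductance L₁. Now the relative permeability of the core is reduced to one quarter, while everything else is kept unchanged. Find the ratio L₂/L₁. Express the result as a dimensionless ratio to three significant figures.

L₂/L₁ = 0.250

For a toroid, L ∝ μᵣN²A/R.
L₂/L₁ = (0.25) = 0.250.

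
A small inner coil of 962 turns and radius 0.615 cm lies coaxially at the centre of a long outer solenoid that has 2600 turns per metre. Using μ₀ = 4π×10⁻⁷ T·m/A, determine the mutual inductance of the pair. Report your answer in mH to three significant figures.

The outer solenoid produces a uniform field B₁ = μ₀n₁I₁ across the inner coil,
so the flux linkage is N₂Φ = N₂B₁A₂ = μ₀n₁N₂A₂·I₁, giving M = μ₀n₁N₂A₂.
A₂ = πr² = π(6.150×10^-3 m)² = 1.188×10^-4 m².
M = (4π×10⁻⁷)(2600)(962)(1.188×10^-4) = 3.7347×10^-4 H.

M ≈ 0.373 mH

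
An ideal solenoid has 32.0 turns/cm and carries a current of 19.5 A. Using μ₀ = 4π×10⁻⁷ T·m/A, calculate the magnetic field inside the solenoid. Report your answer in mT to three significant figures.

B ≈ 78.4 mT

Inside a long solenoid, B = μ₀nI.
B = (4π×10⁻⁷)(3.200×10^3 m⁻¹)(19.5 A) = 7.841×10^-2 T.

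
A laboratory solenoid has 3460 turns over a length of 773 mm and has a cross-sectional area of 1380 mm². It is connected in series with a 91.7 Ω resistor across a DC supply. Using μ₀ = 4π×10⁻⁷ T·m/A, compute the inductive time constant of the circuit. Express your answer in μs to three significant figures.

τ ≈ 293 μs

A = 1380 mm² = 1.380×10^-3 m².
L = μ₀N²A/ℓ = (4π×10⁻⁷)(3460)²(1.380×10^-3)/(0.773) = 2.686×10^-2 H.
τ = L/R = (2.686×10^-2)/(91.7) = 2.929×10^-4 s.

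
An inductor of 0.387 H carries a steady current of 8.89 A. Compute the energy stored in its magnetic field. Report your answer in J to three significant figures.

U ≈ 15.3 J

Stored magnetic energy: U = ½LI².
U = ½(0.387 H)(8.89 A)² = 15.29 J.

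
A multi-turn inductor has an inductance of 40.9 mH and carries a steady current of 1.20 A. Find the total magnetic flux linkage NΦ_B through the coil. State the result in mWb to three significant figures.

NΦ_B ≈ 49.1 mWb

From L = NΦ_B/I, the flux linkage is NΦ_B = LI.
NΦ_B = (4.090×10^-2 H)(1.20 A) = 4.908×10^-2 Wb.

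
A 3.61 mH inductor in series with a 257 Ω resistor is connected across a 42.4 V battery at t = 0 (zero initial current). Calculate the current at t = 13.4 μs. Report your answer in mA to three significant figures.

I ≈ 101 mA

τ = L/R = 3.610×10^-3/257 = 1.4047×10^-5 s; final current I_∞ = ε/R = 42.4/257 = 0.165 A.
I(t) = I_∞(1 − e^(−t/τ)) with t/τ = 0.954.
I = (0.165)(1 − e^(−0.954)) = 0.1014 A.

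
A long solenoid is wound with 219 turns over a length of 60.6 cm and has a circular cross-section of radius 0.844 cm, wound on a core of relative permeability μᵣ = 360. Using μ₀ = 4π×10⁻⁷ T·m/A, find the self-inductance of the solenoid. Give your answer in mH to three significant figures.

L ≈ 8.01 mH

A = πr² = π(8.440×10^-3 m)² = 2.238×10^-4 m².
For a long solenoid, L = μ₀μᵣN²A/ℓ.
L = (4π×10⁻⁷)(360)(219)²(2.238×10^-4)/(0.606 m) = 8.012×10^-3 H.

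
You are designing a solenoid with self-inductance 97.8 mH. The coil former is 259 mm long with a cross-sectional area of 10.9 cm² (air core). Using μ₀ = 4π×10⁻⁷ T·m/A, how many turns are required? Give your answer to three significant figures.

N ≈ 4300 turns

A = 10.9 cm² = 1.090×10^-3 m².
From L = μ₀N²A/ℓ, N = √(Lℓ / (μ₀A)).
N = √[(9.780×10^-2)(0.259) / ((4π×10⁻⁷)×1.090×10^-3)] = √(1.849×10^7) ≈ 4300.3.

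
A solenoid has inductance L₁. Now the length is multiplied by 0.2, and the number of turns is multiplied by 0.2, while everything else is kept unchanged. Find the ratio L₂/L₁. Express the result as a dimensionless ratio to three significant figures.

For a solenoid, L ∝ μᵣN²A/ℓ.
L₂/L₁ = (0.2)^-1 × (0.2)^2 = 0.200.

L₂/L₁ = 0.200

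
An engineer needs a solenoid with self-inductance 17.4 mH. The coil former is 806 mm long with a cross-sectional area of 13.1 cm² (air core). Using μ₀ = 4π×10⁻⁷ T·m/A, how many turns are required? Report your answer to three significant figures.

A = 13.1 cm² = 1.310×10^-3 m².
From L = μ₀N²A/ℓ, N = √(Lℓ / (μ₀A)).
N = √[(1.740×10^-2)(0.806) / ((4π×10⁻⁷)×1.310×10^-3)] = √(8.519×10^6) ≈ 2918.8.

N ≈ 2920 turns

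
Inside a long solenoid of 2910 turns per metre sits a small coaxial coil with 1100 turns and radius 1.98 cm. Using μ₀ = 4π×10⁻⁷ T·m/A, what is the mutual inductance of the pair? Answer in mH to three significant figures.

M ≈ 4.95 mH

The outer solenoid produces a uniform field B₁ = μ₀n₁I₁ across the inner coil,
so the flux linkage is N₂Φ = N₂B₁A₂ = μ₀n₁N₂A₂·I₁, giving M = μ₀n₁N₂A₂.
A₂ = πr² = π(1.980×10^-2 m)² = 1.232×10^-3 m².
M = (4π×10⁻⁷)(2910)(1100)(1.232×10^-3) = 4.954×10^-3 H.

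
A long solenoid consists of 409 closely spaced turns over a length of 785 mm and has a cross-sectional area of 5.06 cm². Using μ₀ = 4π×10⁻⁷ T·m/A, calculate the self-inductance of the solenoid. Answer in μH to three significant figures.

L ≈ 135 μH

A = 5.06 cm² = 5.060×10^-4 m².
For a long solenoid, L = μ₀N²A/ℓ.
L = (4π×10⁻⁷)(409)²(5.060×10^-4)/(0.785 m) = 1.35499×10^-4 H.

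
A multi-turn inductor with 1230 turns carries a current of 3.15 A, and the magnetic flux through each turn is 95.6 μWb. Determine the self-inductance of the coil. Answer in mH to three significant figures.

L ≈ 37.3 mH

Self-inductance is defined by L = NΦ_B/I (flux linkage over current).
L = (1230)(9.560×10^-5 Wb)/(3.15 A) = 3.733×10^-2 H.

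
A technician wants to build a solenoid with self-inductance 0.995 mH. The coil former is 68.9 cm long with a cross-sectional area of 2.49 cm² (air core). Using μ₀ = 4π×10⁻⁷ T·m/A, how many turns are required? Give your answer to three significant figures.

N ≈ 1480 turns

A = 2.49 cm² = 2.490×10^-4 m².
From L = μ₀N²A/ℓ, N = √(Lℓ / (μ₀A)).
N = √[(9.950×10^-4)(0.689) / ((4π×10⁻⁷)×2.490×10^-4)] = √(2.191×10^6) ≈ 1480.2.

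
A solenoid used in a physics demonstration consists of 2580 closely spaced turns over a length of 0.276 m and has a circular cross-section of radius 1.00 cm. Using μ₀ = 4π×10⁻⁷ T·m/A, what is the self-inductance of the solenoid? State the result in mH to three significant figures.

L ≈ 9.52 mH

A = πr² = π(1.000×10^-2 m)² = 3.142×10^-4 m².
For a long solenoid, L = μ₀N²A/ℓ.
L = (4π×10⁻⁷)(2580)²(3.142×10^-4)/(0.276 m) = 9.521×10^-3 H.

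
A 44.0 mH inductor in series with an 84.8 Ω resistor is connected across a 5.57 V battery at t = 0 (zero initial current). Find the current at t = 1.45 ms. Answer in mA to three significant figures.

I ≈ 61.7 mA

τ = L/R = 4.400×10^-2/84.8 = 5.189×10^-4 s; final current I_∞ = ε/R = 5.57/84.8 = 6.568×10^-2 A.
I(t) = I_∞(1 − e^(−t/τ)) with t/τ = 2.795.
I = (6.568×10^-2)(1 − e^(−2.795)) = 6.167×10^-2 A.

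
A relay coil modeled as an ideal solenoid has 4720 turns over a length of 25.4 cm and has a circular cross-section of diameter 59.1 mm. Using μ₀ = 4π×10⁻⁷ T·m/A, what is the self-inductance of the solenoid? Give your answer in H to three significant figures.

A = π(d/2)² = π(2.955×10^-2 m)² = 2.743×10^-3 m².
For a long solenoid, L = μ₀N²A/ℓ.
L = (4π×10⁻⁷)(4720)²(2.743×10^-3)/(0.254 m) = 0.3024 H.

L ≈ 0.302 H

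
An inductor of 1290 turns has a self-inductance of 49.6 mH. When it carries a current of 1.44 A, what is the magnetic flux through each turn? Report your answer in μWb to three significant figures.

Φ_B ≈ 55.4 μWb

From L = NΦ_B/I, the flux per turn is Φ_B = LI/N.
Φ_B = (4.960×10^-2 H)(1.44 A)/1290 = 5.537×10^-5 Wb.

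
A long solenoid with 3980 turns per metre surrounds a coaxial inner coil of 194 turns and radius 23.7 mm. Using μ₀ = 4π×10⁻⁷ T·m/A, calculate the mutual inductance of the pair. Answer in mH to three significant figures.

M ≈ 1.71 mH

The outer solenoid produces a uniform field B₁ = μ₀n₁I₁ across the inner coil,
so the flux linkage is N₂Φ = N₂B₁A₂ = μ₀n₁N₂A₂·I₁, giving M = μ₀n₁N₂A₂.
A₂ = πr² = π(2.370×10^-2 m)² = 1.7646×10^-3 m².
M = (4π×10⁻⁷)(3980)(194)(1.7646×10^-3) = 1.712×10^-3 H.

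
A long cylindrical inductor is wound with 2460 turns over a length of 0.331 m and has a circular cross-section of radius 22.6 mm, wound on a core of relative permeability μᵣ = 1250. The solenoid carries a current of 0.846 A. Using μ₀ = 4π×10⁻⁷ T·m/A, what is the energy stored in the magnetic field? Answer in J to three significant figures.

A = πr² = π(2.260×10^-2 m)² = 1.6046×10^-3 m².
L = μ₀μᵣN²A/ℓ = (4π×10⁻⁷)(1250)(2460)²(1.6046×10^-3)/(0.331) = 46.08 H.
U = ½LI² = ½(46.08)(0.846)² = 16.49 J.

U ≈ 16.5 J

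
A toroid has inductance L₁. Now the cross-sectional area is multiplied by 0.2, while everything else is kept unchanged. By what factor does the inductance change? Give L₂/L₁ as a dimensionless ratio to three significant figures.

L₂/L₁ = 0.200

For a toroid, L ∝ μᵣN²A/R.
L₂/L₁ = (0.2) = 0.200.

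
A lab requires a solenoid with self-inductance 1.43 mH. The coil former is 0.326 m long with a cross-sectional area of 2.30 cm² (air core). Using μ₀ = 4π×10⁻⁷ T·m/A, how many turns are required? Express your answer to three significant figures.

N ≈ 1270 turns

A = 2.30 cm² = 2.300×10^-4 m².
From L = μ₀N²A/ℓ, N = √(Lℓ / (μ₀A)).
N = √[(1.430×10^-3)(0.326) / ((4π×10⁻⁷)×2.300×10^-4)] = √(1.613×10^6) ≈ 1270.0.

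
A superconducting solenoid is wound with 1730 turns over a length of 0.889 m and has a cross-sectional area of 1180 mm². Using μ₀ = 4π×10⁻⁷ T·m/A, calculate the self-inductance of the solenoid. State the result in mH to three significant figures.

L ≈ 4.99 mH

A = 1180 mm² = 1.180×10^-3 m².
For a long solenoid, L = μ₀N²A/ℓ.
L = (4π×10⁻⁷)(1730)²(1.180×10^-3)/(0.889 m) = 4.992×10^-3 H.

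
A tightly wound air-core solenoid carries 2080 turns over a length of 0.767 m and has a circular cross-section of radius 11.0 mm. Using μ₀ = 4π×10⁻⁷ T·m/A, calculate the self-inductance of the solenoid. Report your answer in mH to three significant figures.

A = πr² = π(1.100×10^-2 m)² = 3.801×10^-4 m².
For a long solenoid, L = μ₀N²A/ℓ.
L = (4π×10⁻⁷)(2080)²(3.801×10^-4)/(0.767 m) = 2.694×10^-3 H.

L ≈ 2.69 mH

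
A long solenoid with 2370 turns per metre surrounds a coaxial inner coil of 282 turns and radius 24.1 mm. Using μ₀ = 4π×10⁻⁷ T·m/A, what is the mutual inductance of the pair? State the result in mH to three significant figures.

The outer solenoid produces a uniform field B₁ = μ₀n₁I₁ across the inner coil,
so the flux linkage is N₂Φ = N₂B₁A₂ = μ₀n₁N₂A₂·I₁, giving M = μ₀n₁N₂A₂.
A₂ = πr² = π(2.410×10^-2 m)² = 1.8247×10^-3 m².
M = (4π×10⁻⁷)(2370)(282)(1.8247×10^-3) = 1.532×10^-3 H.

M ≈ 1.53 mH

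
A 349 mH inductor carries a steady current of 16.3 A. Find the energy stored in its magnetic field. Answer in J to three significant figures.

U ≈ 46.4 J

Stored magnetic energy: U = ½LI².
U = ½(0.349 H)(16.3 A)² = 46.36 J.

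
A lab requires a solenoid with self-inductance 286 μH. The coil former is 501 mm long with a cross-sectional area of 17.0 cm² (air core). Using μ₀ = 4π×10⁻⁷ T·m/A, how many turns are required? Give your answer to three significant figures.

N ≈ 259 turns

A = 17.0 cm² = 1.700×10^-3 m².
From L = μ₀N²A/ℓ, N = √(Lℓ / (μ₀A)).
N = √[(2.860×10^-4)(0.501) / ((4π×10⁻⁷)×1.700×10^-3)] = √(6.707×10^4) ≈ 259.0.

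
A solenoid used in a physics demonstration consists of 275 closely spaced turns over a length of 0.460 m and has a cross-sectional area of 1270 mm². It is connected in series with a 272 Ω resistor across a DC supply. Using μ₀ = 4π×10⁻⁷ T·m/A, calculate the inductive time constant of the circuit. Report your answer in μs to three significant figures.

τ ≈ 0.965 μs

A = 1270 mm² = 1.270×10^-3 m².
L = μ₀N²A/ℓ = (4π×10⁻⁷)(275)²(1.270×10^-3)/(0.46) = 2.624×10^-4 H.
τ = L/R = (2.624×10^-4)/(272) = 9.646×10^-7 s.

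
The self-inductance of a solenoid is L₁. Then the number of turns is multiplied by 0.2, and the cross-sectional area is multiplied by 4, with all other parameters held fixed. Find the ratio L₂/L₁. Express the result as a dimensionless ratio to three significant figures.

For a solenoid, L ∝ μᵣN²A/ℓ.
L₂/L₁ = (0.2)^2 × (4) = 0.160.

L₂/L₁ = 0.160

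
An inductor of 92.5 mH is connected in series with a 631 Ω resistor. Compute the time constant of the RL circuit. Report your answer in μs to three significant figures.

τ = L/R = (9.250×10^-2 H)/(631 Ω) = 1.466×10^-4 s.

τ ≈ 147 μs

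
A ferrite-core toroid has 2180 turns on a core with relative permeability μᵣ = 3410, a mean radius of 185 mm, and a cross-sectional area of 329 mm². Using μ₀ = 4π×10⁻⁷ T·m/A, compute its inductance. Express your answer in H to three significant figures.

For a thin toroid, L = μ₀μᵣN²A/(2πR).
L = (4π×10⁻⁷)(3410)(2180)²(3.290×10^-4) / (2π×0.185 m) = 5.764 H.

L ≈ 5.76 H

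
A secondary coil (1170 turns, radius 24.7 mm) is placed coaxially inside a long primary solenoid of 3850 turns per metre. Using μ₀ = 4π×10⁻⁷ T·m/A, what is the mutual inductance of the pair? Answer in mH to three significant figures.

The outer solenoid produces a uniform field B₁ = μ₀n₁I₁ across the inner coil,
so the flux linkage is N₂Φ = N₂B₁A₂ = μ₀n₁N₂A₂·I₁, giving M = μ₀n₁N₂A₂.
A₂ = πr² = π(2.470×10^-2 m)² = 1.917×10^-3 m².
M = (4π×10⁻⁷)(3850)(1170)(1.917×10^-3) = 1.0849×10^-2 H.

M ≈ 10.8 mH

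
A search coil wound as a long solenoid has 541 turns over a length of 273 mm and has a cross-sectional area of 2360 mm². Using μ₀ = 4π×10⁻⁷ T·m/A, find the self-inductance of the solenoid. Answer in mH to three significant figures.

A = 2360 mm² = 2.360×10^-3 m².
For a long solenoid, L = μ₀N²A/ℓ.
L = (4π×10⁻⁷)(541)²(2.360×10^-3)/(0.273 m) = 3.179×10^-3 H.

L ≈ 3.18 mH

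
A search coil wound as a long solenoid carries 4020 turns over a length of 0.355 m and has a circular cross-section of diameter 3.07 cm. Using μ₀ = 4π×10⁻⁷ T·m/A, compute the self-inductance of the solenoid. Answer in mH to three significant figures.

A = π(d/2)² = π(1.535×10^-2 m)² = 7.402×10^-4 m².
For a long solenoid, L = μ₀N²A/ℓ.
L = (4π×10⁻⁷)(4020)²(7.402×10^-4)/(0.355 m) = 4.234×10^-2 H.

L ≈ 42.3 mH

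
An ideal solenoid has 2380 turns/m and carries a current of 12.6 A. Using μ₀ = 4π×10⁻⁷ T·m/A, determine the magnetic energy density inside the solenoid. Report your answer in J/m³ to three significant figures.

u ≈ 565 J/m³

B = μ₀nI = (4π×10⁻⁷)(2.380×10^3)(12.6) = 3.768×10^-2 T.
u = B²/(2μ₀) = (3.768×10^-2)²/(2×4π×10⁻⁷) = 565 J/m³.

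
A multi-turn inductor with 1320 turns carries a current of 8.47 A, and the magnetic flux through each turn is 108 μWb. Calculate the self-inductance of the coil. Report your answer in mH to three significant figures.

Self-inductance is defined by L = NΦ_B/I (flux linkage over current).
L = (1320)(1.080×10^-4 Wb)/(8.47 A) = 1.683×10^-2 H.

L ≈ 16.8 mH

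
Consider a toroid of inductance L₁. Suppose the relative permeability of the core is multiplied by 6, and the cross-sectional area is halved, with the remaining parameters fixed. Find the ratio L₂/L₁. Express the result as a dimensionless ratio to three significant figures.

L₂/L₁ = 3.00

For a toroid, L ∝ μᵣN²A/R.
L₂/L₁ = (6) × (0.5) = 3.00.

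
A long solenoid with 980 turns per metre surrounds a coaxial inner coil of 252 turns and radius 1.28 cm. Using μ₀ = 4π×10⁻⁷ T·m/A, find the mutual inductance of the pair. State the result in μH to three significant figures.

M ≈ 160 μH

The outer solenoid produces a uniform field B₁ = μ₀n₁I₁ across the inner coil,
so the flux linkage is N₂Φ = N₂B₁A₂ = μ₀n₁N₂A₂·I₁, giving M = μ₀n₁N₂A₂.
A₂ = πr² = π(1.280×10^-2 m)² = 5.147×10^-4 m².
M = (4π×10⁻⁷)(980)(252)(5.147×10^-4) = 1.597×10^-4 H.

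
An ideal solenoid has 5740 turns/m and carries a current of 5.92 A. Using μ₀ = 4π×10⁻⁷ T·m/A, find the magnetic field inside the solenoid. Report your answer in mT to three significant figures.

B ≈ 42.7 mT

Inside a long solenoid, B = μ₀nI.
B = (4π×10⁻⁷)(5.740×10^3 m⁻¹)(5.92 A) = 4.270×10^-2 T.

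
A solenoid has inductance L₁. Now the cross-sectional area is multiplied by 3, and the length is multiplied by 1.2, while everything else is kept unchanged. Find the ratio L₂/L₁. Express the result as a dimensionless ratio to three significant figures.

For a solenoid, L ∝ μᵣN²A/ℓ.
L₂/L₁ = (3) × (1.2)^-1 = 2.50.

L₂/L₁ = 2.50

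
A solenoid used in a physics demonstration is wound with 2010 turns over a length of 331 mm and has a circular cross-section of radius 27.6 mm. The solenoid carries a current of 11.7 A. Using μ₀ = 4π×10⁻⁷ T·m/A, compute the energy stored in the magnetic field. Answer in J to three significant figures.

U ≈ 2.51 J

A = πr² = π(2.760×10^-2 m)² = 2.393×10^-3 m².
L = μ₀N²A/ℓ = (4π×10⁻⁷)(2010)²(2.393×10^-3)/(0.331) = 3.671×10^-2 H.
U = ½LI² = ½(3.671×10^-2)(11.7)² = 2.512 J.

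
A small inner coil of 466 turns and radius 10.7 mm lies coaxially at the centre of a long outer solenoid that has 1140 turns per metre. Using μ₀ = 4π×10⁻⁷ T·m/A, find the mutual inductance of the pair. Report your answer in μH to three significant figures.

M ≈ 240 μH

The outer solenoid produces a uniform field B₁ = μ₀n₁I₁ across the inner coil,
so the flux linkage is N₂Φ = N₂B₁A₂ = μ₀n₁N₂A₂·I₁, giving M = μ₀n₁N₂A₂.
A₂ = πr² = π(1.070×10^-2 m)² = 3.597×10^-4 m².
M = (4π×10⁻⁷)(1140)(466)(3.597×10^-4) = 2.401×10^-4 H.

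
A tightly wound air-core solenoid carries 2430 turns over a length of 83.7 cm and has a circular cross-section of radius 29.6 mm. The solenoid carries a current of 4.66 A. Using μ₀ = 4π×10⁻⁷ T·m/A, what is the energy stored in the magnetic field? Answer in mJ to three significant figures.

A = πr² = π(2.960×10^-2 m)² = 2.753×10^-3 m².
L = μ₀N²A/ℓ = (4π×10⁻⁷)(2430)²(2.753×10^-3)/(0.837) = 2.440×10^-2 H.
U = ½LI² = ½(2.440×10^-2)(4.66)² = 0.265 J.

U ≈ 265 mJ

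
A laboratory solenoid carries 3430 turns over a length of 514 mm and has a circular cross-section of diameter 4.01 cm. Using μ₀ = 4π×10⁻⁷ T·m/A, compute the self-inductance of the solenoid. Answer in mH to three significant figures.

A = π(d/2)² = π(2.005×10^-2 m)² = 1.263×10^-3 m².
For a long solenoid, L = μ₀N²A/ℓ.
L = (4π×10⁻⁷)(3430)²(1.263×10^-3)/(0.514 m) = 3.633×10^-2 H.

L ≈ 36.3 mH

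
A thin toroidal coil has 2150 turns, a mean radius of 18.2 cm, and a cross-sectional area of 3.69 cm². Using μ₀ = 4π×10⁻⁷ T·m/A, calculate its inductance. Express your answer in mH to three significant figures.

For a thin toroid, L = μ₀N²A/(2πR).
L = (4π×10⁻⁷)(2150)²(3.690×10^-4) / (2π×0.182 m) = 1.874×10^-3 H.

L ≈ 1.87 mH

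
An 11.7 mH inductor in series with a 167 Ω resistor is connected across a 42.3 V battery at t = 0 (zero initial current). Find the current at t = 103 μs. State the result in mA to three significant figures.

τ = L/R = 1.170×10^-2/167 = 7.006×10^-5 s; final current I_∞ = ε/R = 42.3/167 = 0.2533 A.
I(t) = I_∞(1 − e^(−t/τ)) with t/τ = 1.470.
I = (0.2533)(1 − e^(−1.470)) = 0.1951 A.

I ≈ 195 mA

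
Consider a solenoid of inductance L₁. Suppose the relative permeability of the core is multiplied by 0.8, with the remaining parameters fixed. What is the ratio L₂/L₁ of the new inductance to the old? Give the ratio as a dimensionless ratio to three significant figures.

For a solenoid, L ∝ μᵣN²A/ℓ.
L₂/L₁ = (0.8) = 0.800.

L₂/L₁ = 0.800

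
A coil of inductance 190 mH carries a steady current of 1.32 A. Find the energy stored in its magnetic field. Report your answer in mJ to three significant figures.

Stored magnetic energy: U = ½LI².
U = ½(0.19 H)(1.32 A)² = 0.1655 J.

U ≈ 166 mJ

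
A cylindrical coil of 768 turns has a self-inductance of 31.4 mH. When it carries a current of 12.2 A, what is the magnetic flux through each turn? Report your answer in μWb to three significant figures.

Φ_B ≈ 499 μWb

From L = NΦ_B/I, the flux per turn is Φ_B = LI/N.
Φ_B = (3.140×10^-2 H)(12.2 A)/768 = 4.988×10^-4 Wb.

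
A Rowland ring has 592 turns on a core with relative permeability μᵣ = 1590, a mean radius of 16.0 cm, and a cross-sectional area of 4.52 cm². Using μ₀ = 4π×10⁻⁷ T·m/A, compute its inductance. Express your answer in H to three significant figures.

L ≈ 0.315 H

For a thin toroid, L = μ₀μᵣN²A/(2πR).
L = (4π×10⁻⁷)(1590)(592)²(4.520×10^-4) / (2π×0.16 m) = 0.3148 H.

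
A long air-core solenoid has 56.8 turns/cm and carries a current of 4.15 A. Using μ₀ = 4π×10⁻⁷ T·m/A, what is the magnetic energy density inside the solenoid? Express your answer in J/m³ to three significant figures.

u ≈ 349 J/m³

B = μ₀nI = (4π×10⁻⁷)(5.680×10^3)(4.15) = 2.962×10^-2 T.
u = B²/(2μ₀) = (2.962×10^-2)²/(2×4π×10⁻⁷) = 349.1 J/m³.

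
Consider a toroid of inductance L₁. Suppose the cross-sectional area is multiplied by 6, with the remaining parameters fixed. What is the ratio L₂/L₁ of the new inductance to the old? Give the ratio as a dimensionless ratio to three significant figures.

For a toroid, L ∝ μᵣN²A/R.
L₂/L₁ = (6) = 6.00.

L₂/L₁ = 6.00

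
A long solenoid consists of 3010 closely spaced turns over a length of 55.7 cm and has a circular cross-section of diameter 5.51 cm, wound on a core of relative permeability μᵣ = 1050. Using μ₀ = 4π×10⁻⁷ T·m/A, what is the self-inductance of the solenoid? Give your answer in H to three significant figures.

L ≈ 51.2 H

A = π(d/2)² = π(2.755×10^-2 m)² = 2.384×10^-3 m².
For a long solenoid, L = μ₀μᵣN²A/ℓ.
L = (4π×10⁻⁷)(1050)(3010)²(2.384×10^-3)/(0.557 m) = 51.18 H.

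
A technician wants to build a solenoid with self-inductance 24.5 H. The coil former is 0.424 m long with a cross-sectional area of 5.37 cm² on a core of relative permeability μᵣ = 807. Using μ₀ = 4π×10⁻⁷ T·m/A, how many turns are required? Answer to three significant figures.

A = 5.37 cm² = 5.370×10^-4 m².
From L = μ₀μᵣN²A/ℓ, N = √(Lℓ / (μ₀μᵣA)).
N = √[(24.5)(0.424) / ((4π×10⁻⁷)(807)×5.370×10^-4)] = √(1.908×10^7) ≈ 4367.5.

N ≈ 4370 turns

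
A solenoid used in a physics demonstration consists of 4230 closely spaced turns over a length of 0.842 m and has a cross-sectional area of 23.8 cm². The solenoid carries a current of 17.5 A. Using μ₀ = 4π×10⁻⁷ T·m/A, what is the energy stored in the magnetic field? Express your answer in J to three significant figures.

A = 23.8 cm² = 2.380×10^-3 m².
L = μ₀N²A/ℓ = (4π×10⁻⁷)(4230)²(2.380×10^-3)/(0.842) = 6.356×10^-2 H.
U = ½LI² = ½(6.356×10^-2)(17.5)² = 9.732 J.

U ≈ 9.73 J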